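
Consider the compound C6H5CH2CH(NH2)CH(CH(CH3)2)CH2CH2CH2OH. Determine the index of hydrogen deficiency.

4

Element totals:
  C: 15
  H: 25
  N: 1
  O: 1
Molecular formula: C15H25NO.
DoU = (2C + 2 + N − H − X) / 2 = (2·15 + 2 + 1 − 25 − 0) / 2 = 4.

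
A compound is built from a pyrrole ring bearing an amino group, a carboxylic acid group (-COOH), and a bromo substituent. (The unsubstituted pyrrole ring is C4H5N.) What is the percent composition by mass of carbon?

Atom tally by fragment:
  pyrrole ring core → C:4 H:5 N:1
  (− 3 ring H displaced by substituents)
  + NH2 → N:1 H:2
  + COOH → C:1 H:1 O:2
  + Br → Br:1
Element totals:
  C: 5
  H: 5
  Br: 1
  N: 2
  O: 2
Molecular formula: C5H5BrN2O2.
Molar mass = 205.011 g/mol.
Mass from C: 5 × 12.011 = 60.055 g/mol.
%C = 60.055 / 205.011 × 100 = 29.29%.

29.29%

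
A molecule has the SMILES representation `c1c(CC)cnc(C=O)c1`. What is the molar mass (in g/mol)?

Atom tally by fragment:
  pyridine ring core → C:5 H:5 N:1
  (− 2 ring H displaced by substituents)
  + C2H5 → C:2 H:5
  + CHO → C:1 H:1 O:1
Element totals:
  C: 8
  H: 9
  N: 1
  O: 1
Molecular formula: C8H9NO.
  M = 8(12.011) + 9(1.008) + 14.007 + 15.999
    = 96.088 + 9.072 + 14.007 + 15.999 = 135.166

135.17 g/mol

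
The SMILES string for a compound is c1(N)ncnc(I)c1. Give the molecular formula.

C4H4IN3

Atom tally by fragment:
  pyrimidine ring core → C:4 H:4 N:2
  (− 2 ring H displaced by substituents)
  + NH2 → N:1 H:2
  + I → I:1
Element totals:
  C: 4
  H: 4
  I: 1
  N: 3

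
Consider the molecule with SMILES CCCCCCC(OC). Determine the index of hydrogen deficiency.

0

Atom tally by fragment:
  CH3 → C:1 H:3
  CH2 → C:1 H:2
  CH2 → C:1 H:2
  CH2 → C:1 H:2
  CH2 → C:1 H:2
  CH2 → C:1 H:2
  CH2OCH3 → C:2 H:5 O:1
Element totals:
  C: 8
  H: 18
  O: 1
Molecular formula: C8H18O.
DoU = (2C + 2 + N − H − X) / 2 = (2·8 + 2 + 0 − 18 − 0) / 2 = 0.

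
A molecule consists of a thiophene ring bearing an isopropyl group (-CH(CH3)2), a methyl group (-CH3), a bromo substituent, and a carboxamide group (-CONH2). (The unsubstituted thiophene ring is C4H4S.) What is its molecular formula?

Atom tally by fragment:
  thiophene ring core → C:4 H:4 S:1
  (− 4 ring H displaced by substituents)
  + CH(CH3)2 → C:3 H:7
  + CH3 → C:1 H:3
  + Br → Br:1
  + CONH2 → C:1 H:2 O:1 N:1
Element totals:
  C: 9
  H: 12
  Br: 1
  N: 1
  O: 1
  S: 1

C9H12BrNOS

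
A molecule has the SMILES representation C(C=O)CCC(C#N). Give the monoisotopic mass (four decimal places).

Atom tally by fragment:
  OHCCH2 → C:2 H:3 O:1
  CH2 → C:1 H:2
  CH2 → C:1 H:2
  CH2CN → C:2 H:2 N:1
Element totals:
  C: 6
  H: 9
  N: 1
  O: 1
Molecular formula: C6H9NO.
  M = 6(12.0) + 9(1.007825) + 14.003074 + 15.994915
    = 72.000000 + 9.070425 + 14.003074 + 15.994915 = 111.068414

111.0684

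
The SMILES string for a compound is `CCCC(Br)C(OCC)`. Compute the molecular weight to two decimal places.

Atom tally by fragment:
  CH3 → C:1 H:3
  CH2 → C:1 H:2
  CH2 → C:1 H:2
  CH(Br) → C:1 H:1 Br:1
  CH2OC2H5 → C:3 H:7 O:1
Element totals:
  C: 7
  H: 15
  Br: 1
  O: 1
Molecular formula: C7H15BrO.
  M = 7(12.011) + 15(1.008) + 79.904 + 15.999
    = 84.077 + 15.120 + 79.904 + 15.999 = 195.100

195.10 g/mol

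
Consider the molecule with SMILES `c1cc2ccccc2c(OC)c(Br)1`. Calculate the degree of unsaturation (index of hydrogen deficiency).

Atom tally by fragment:
  naphthalene ring system core → C:10 H:8
  (− 2 ring H displaced by substituents)
  + OCH3 → C:1 H:3 O:1
  + Br → Br:1
Element totals:
  C: 11
  H: 9
  Br: 1
  O: 1
Molecular formula: C11H9BrO.
DoU = (2C + 2 + N − H − X) / 2 = (2·11 + 2 + 0 − 9 − 1) / 2 = 7.

7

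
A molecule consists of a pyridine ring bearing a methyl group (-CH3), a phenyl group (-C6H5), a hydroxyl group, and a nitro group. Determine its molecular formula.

Atom tally by fragment:
  pyridine ring core → C:5 H:5 N:1
  (− 4 ring H displaced by substituents)
  + CH3 → C:1 H:3
  + C6H5 → C:6 H:5
  + OH → O:1 H:1
  + NO2 → N:1 O:2
Element totals:
  C: 12
  H: 10
  N: 2
  O: 3

C12H10N2O3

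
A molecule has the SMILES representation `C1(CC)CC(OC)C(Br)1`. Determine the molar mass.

Atom tally by fragment:
  cyclobutane ring core → C:4 H:8
  (− 3 ring H displaced by substituents)
  + C2H5 → C:2 H:5
  + OCH3 → C:1 H:3 O:1
  + Br → Br:1
Element totals:
  C: 7
  H: 13
  Br: 1
  O: 1
Molecular formula: C7H13BrO.
  M = 7(12.011) + 13(1.008) + 79.904 + 15.999
    = 84.077 + 13.104 + 79.904 + 15.999 = 193.084

193.08 g/mol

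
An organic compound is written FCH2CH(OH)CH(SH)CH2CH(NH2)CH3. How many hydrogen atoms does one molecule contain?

14

Atom tally by fragment:
  FCH2 → C:1 H:2 F:1
  CH(OH) → C:1 H:2 O:1
  CH(SH) → C:1 H:2 S:1
  CH2 → C:1 H:2
  CH(NH2) → C:1 H:3 N:1
  CH3 → C:1 H:3
Element totals:
  C: 6
  H: 14
  F: 1
  N: 1
  O: 1
  S: 1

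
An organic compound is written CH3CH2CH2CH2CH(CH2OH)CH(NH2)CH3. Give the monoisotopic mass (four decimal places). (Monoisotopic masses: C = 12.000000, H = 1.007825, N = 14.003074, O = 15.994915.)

145.1467

Atom tally by fragment:
  CH3 → C:1 H:3
  CH2 → C:1 H:2
  CH2 → C:1 H:2
  CH2 → C:1 H:2
  CH(CH2OH) → C:2 H:4 O:1
  CH(NH2) → C:1 H:3 N:1
  CH3 → C:1 H:3
Element totals:
  C: 8
  H: 19
  N: 1
  O: 1
Molecular formula: C8H19NO.
  M = 8(12.0) + 19(1.007825) + 14.003074 + 15.994915
    = 96.000000 + 19.148675 + 14.003074 + 15.994915 = 145.146664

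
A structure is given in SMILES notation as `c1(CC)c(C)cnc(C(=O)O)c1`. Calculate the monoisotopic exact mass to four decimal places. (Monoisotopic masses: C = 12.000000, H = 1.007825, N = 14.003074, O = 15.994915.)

Atom tally by fragment:
  pyridine ring core → C:5 H:5 N:1
  (− 3 ring H displaced by substituents)
  + C2H5 → C:2 H:5
  + CH3 → C:1 H:3
  + COOH → C:1 H:1 O:2
Element totals:
  C: 9
  H: 11
  N: 1
  O: 2
Molecular formula: C9H11NO2.
  M = 9(12.0) + 11(1.007825) + 14.003074 + 2(15.994915)
    = 108.000000 + 11.086075 + 14.003074 + 31.989830 = 165.078979

165.0790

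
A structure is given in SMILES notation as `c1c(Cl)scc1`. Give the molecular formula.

Atom tally by fragment:
  thiophene ring core → C:4 H:4 S:1
  (− 1 ring H displaced by substituents)
  + Cl → Cl:1
Element totals:
  C: 4
  H: 3
  Cl: 1
  S: 1

C4H3ClS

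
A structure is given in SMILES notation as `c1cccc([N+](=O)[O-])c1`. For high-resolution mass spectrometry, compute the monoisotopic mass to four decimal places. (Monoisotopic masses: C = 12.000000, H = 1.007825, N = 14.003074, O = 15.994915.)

123.0320

Atom tally by fragment:
  benzene ring core → C:6 H:6
  (− 1 ring H displaced by substituents)
  + NO2 → N:1 O:2
Element totals:
  C: 6
  H: 5
  N: 1
  O: 2
Molecular formula: C6H5NO2.
  M = 6(12.0) + 5(1.007825) + 14.003074 + 2(15.994915)
    = 72.000000 + 5.039125 + 14.003074 + 31.989830 = 123.032029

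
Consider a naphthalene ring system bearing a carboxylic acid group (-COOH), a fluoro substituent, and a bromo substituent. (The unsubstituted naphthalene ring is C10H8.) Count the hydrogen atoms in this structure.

Atom tally by fragment:
  naphthalene ring system core → C:10 H:8
  (− 3 ring H displaced by substituents)
  + COOH → C:1 H:1 O:2
  + F → F:1
  + Br → Br:1
Element totals:
  C: 11
  H: 6
  Br: 1
  F: 1
  O: 2

6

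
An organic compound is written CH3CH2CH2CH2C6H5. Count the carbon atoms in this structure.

10

Element totals:
  C: 10
  H: 14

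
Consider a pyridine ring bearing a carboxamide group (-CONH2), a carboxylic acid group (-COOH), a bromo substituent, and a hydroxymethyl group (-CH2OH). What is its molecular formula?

C8H7BrN2O4

Atom tally by fragment:
  pyridine ring core → C:5 H:5 N:1
  (− 4 ring H displaced by substituents)
  + CONH2 → C:1 H:2 O:1 N:1
  + COOH → C:1 H:1 O:2
  + Br → Br:1
  + CH2OH → C:1 H:3 O:1
Element totals:
  C: 8
  H: 7
  Br: 1
  N: 2
  O: 4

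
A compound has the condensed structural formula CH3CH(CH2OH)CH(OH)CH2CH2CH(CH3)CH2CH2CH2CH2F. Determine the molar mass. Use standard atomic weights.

220.33 g/mol

Atom tally by fragment:
  CH3 → C:1 H:3
  CH(CH2OH) → C:2 H:4 O:1
  CH(OH) → C:1 H:2 O:1
  CH2 → C:1 H:2
  CH2 → C:1 H:2
  CH(CH3) → C:2 H:4
  CH2 → C:1 H:2
  CH2 → C:1 H:2
  CH2 → C:1 H:2
  CH2F → C:1 H:2 F:1
Element totals:
  C: 12
  H: 25
  F: 1
  O: 2
Molecular formula: C12H25FO2.
  M = 12(12.011) + 25(1.008) + 18.998 + 2(15.999)
    = 144.132 + 25.200 + 18.998 + 31.998 = 220.328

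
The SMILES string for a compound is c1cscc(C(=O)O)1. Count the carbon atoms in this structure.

5

Atom tally by fragment:
  thiophene ring core → C:4 H:4 S:1
  (− 1 ring H displaced by substituents)
  + COOH → C:1 H:1 O:2
Element totals:
  C: 5
  H: 4
  O: 2
  S: 1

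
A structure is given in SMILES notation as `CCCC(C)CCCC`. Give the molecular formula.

Atom tally by fragment:
  CH3 → C:1 H:3
  CH2 → C:1 H:2
  CH2 → C:1 H:2
  CH(CH3) → C:2 H:4
  CH2 → C:1 H:2
  CH2 → C:1 H:2
  CH2 → C:1 H:2
  CH3 → C:1 H:3
Element totals:
  C: 9
  H: 20

C9H20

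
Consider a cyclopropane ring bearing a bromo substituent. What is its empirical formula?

Atom tally by fragment:
  cyclopropane ring core → C:3 H:6
  (− 1 ring H displaced by substituents)
  + Br → Br:1
Element totals:
  C: 3
  H: 5
  Br: 1
Molecular formula: C3H5Br.
gcd of subscripts (1, 3, 5) = 1, so the empirical formula equals the molecular formula.

C3H5Br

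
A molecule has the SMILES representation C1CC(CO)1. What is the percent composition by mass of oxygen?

Atom tally by fragment:
  cyclopropane ring core → C:3 H:6
  (− 1 ring H displaced by substituents)
  + CH2OH → C:1 H:3 O:1
Element totals:
  C: 4
  H: 8
  O: 1
Molecular formula: C4H8O.
Molar mass = 72.107 g/mol.
Mass from O: 1 × 15.999 = 15.999 g/mol.
%O = 15.999 / 72.107 × 100 = 22.19%.

22.19%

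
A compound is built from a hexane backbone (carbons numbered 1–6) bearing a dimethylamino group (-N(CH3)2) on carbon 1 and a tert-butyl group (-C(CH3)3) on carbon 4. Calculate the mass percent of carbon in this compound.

77.76%

Atom tally by fragment:
  (CH3)2NCH2 → C:3 H:8 N:1
  CH2 → C:1 H:2
  CH2 → C:1 H:2
  CH(C(CH3)3) → C:5 H:10
  CH2 → C:1 H:2
  CH3 → C:1 H:3
Element totals:
  C: 12
  H: 27
  N: 1
Molecular formula: C12H27N.
Molar mass = 185.355 g/mol.
Mass from C: 12 × 12.011 = 144.132 g/mol.
%C = 144.132 / 185.355 × 100 = 77.76%.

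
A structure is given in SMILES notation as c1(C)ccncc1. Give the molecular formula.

C6H7N

Atom tally by fragment:
  pyridine ring core → C:5 H:5 N:1
  (− 1 ring H displaced by substituents)
  + CH3 → C:1 H:3
Element totals:
  C: 6
  H: 7
  N: 1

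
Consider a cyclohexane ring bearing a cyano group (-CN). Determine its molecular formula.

Atom tally by fragment:
  cyclohexane ring core → C:6 H:12
  (− 1 ring H displaced by substituents)
  + CN → C:1 N:1
Element totals:
  C: 7
  H: 11
  N: 1

C7H11N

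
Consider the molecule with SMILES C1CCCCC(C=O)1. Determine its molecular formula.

Atom tally by fragment:
  cyclohexane ring core → C:6 H:12
  (− 1 ring H displaced by substituents)
  + CHO → C:1 H:1 O:1
Element totals:
  C: 7
  H: 12
  O: 1

C7H12O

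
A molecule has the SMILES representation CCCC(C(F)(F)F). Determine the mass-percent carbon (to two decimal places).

Atom tally by fragment:
  CH3 → C:1 H:3
  CH2 → C:1 H:2
  CH2 → C:1 H:2
  CH2CF3 → C:2 H:2 F:3
Element totals:
  C: 5
  H: 9
  F: 3
Molecular formula: C5H9F3.
Molar mass = 126.121 g/mol.
Mass from C: 5 × 12.011 = 60.055 g/mol.
%C = 60.055 / 126.121 × 100 = 47.62%.

47.62%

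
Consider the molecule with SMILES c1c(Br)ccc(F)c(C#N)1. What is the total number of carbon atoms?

7

Atom tally by fragment:
  benzene ring core → C:6 H:6
  (− 3 ring H displaced by substituents)
  + Br → Br:1
  + F → F:1
  + CN → C:1 N:1
Element totals:
  C: 7
  H: 3
  Br: 1
  F: 1
  N: 1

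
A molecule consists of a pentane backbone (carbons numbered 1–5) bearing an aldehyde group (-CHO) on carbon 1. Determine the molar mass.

100.16 g/mol

Atom tally by fragment:
  OHCCH2 → C:2 H:3 O:1
  CH2 → C:1 H:2
  CH2 → C:1 H:2
  CH2 → C:1 H:2
  CH3 → C:1 H:3
Element totals:
  C: 6
  H: 12
  O: 1
Molecular formula: C6H12O.
  M = 6(12.011) + 12(1.008) + 15.999
    = 72.066 + 12.096 + 15.999 = 100.161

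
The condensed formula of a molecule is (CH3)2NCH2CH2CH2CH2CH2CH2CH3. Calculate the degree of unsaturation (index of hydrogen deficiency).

0

Element totals:
  C: 9
  H: 21
  N: 1
Molecular formula: C9H21N.
DoU = (2C + 2 + N − H − X) / 2 = (2·9 + 2 + 1 − 21 − 0) / 2 = 0.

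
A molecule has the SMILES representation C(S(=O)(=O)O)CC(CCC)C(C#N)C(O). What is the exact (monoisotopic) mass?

Atom tally by fragment:
  HO3SCH2 → C:1 H:3 S:1 O:3
  CH2 → C:1 H:2
  CH(CH2CH2CH3) → C:4 H:8
  CH(CN) → C:2 H:1 N:1
  CH2OH → C:1 H:3 O:1
Element totals:
  C: 9
  H: 17
  N: 1
  O: 4
  S: 1
Molecular formula: C9H17NO4S.
  M = 9(12.0) + 17(1.007825) + 14.003074 + 4(15.994915) + 31.972071
    = 108.000000 + 17.133025 + 14.003074 + 63.979660 + 31.972071 = 235.087830

235.0878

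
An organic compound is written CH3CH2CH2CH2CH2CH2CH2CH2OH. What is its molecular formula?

C8H18O

Element totals:
  C: 8
  H: 18
  O: 1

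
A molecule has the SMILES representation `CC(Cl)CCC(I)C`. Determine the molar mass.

246.52 g/mol

Atom tally by fragment:
  CH3 → C:1 H:3
  CH(Cl) → C:1 H:1 Cl:1
  CH2 → C:1 H:2
  CH2 → C:1 H:2
  CH(I) → C:1 H:1 I:1
  CH3 → C:1 H:3
Element totals:
  C: 6
  H: 12
  Cl: 1
  I: 1
Molecular formula: C6H12ClI.
  M = 6(12.011) + 12(1.008) + 35.45 + 126.904
    = 72.066 + 12.096 + 35.450 + 126.904 = 246.516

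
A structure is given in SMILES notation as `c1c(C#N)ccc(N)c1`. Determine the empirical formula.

C7H6N2

Atom tally by fragment:
  benzene ring core → C:6 H:6
  (− 2 ring H displaced by substituents)
  + CN → C:1 N:1
  + NH2 → N:1 H:2
Element totals:
  C: 7
  H: 6
  N: 2
Molecular formula: C7H6N2.
gcd of subscripts (7, 6, 2) = 1, so the empirical formula equals the molecular formula.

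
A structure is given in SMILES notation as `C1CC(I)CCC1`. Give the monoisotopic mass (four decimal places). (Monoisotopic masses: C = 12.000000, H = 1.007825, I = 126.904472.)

209.9905

Atom tally by fragment:
  cyclohexane ring core → C:6 H:12
  (− 1 ring H displaced by substituents)
  + I → I:1
Element totals:
  C: 6
  H: 11
  I: 1
Molecular formula: C6H11I.
  M = 6(12.0) + 11(1.007825) + 126.904472
    = 72.000000 + 11.086075 + 126.904472 = 209.990547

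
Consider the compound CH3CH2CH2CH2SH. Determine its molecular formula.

Atom tally by fragment:
  CH3 → C:1 H:3
  CH2 → C:1 H:2
  CH2 → C:1 H:2
  CH2SH → C:1 H:3 S:1
Element totals:
  C: 4
  H: 10
  S: 1

C4H10S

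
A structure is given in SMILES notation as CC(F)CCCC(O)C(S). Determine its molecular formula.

C7H15FOS

Atom tally by fragment:
  CH3 → C:1 H:3
  CH(F) → C:1 H:1 F:1
  CH2 → C:1 H:2
  CH2 → C:1 H:2
  CH2 → C:1 H:2
  CH(OH) → C:1 H:2 O:1
  CH2SH → C:1 H:3 S:1
Element totals:
  C: 7
  H: 15
  F: 1
  O: 1
  S: 1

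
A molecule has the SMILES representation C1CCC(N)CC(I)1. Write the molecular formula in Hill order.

C6H12IN

Atom tally by fragment:
  cyclohexane ring core → C:6 H:12
  (− 2 ring H displaced by substituents)
  + NH2 → N:1 H:2
  + I → I:1
Element totals:
  C: 6
  H: 12
  I: 1
  N: 1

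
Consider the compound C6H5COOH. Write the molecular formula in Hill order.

Atom tally by fragment:
  benzene ring core → C:6 H:6
  (− 1 ring H displaced by substituents)
  + COOH → C:1 H:1 O:2
Element totals:
  C: 7
  H: 6
  O: 2

C7H6O2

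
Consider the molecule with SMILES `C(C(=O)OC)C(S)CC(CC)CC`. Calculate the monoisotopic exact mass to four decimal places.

204.1184

Atom tally by fragment:
  CH3OOCCH2 → C:3 H:5 O:2
  CH(SH) → C:1 H:2 S:1
  CH2 → C:1 H:2
  CH(C2H5) → C:3 H:6
  CH2 → C:1 H:2
  CH3 → C:1 H:3
Element totals:
  C: 10
  H: 20
  O: 2
  S: 1
Molecular formula: C10H20O2S.
  M = 10(12.0) + 20(1.007825) + 2(15.994915) + 31.972071
    = 120.000000 + 20.156500 + 31.989830 + 31.972071 = 204.118401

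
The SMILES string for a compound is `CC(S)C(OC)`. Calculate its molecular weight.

106.18 g/mol

Atom tally by fragment:
  CH3 → C:1 H:3
  CH(SH) → C:1 H:2 S:1
  CH2OCH3 → C:2 H:5 O:1
Element totals:
  C: 4
  H: 10
  O: 1
  S: 1
Molecular formula: C4H10OS.
  M = 4(12.011) + 10(1.008) + 15.999 + 32.06
    = 48.044 + 10.080 + 15.999 + 32.060 = 106.183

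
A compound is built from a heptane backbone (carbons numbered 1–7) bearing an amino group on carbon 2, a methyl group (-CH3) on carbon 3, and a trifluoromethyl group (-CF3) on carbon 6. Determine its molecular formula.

C9H18F3N

Atom tally by fragment:
  CH3 → C:1 H:3
  CH(NH2) → C:1 H:3 N:1
  CH(CH3) → C:2 H:4
  CH2 → C:1 H:2
  CH2 → C:1 H:2
  CH(CF3) → C:2 H:1 F:3
  CH3 → C:1 H:3
Element totals:
  C: 9
  H: 18
  F: 3
  N: 1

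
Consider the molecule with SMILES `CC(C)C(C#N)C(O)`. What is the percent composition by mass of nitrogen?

Atom tally by fragment:
  CH3 → C:1 H:3
  CH(CH3) → C:2 H:4
  CH(CN) → C:2 H:1 N:1
  CH2OH → C:1 H:3 O:1
Element totals:
  C: 6
  H: 11
  N: 1
  O: 1
Molecular formula: C6H11NO.
Molar mass = 113.160 g/mol.
Mass from N: 1 × 14.007 = 14.007 g/mol.
%N = 14.007 / 113.160 × 100 = 12.38%.

12.38%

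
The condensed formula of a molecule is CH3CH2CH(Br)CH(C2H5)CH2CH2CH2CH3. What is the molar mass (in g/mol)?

Atom tally by fragment:
  CH3 → C:1 H:3
  CH2 → C:1 H:2
  CH(Br) → C:1 H:1 Br:1
  CH(C2H5) → C:3 H:6
  CH2 → C:1 H:2
  CH2 → C:1 H:2
  CH2 → C:1 H:2
  CH3 → C:1 H:3
Element totals:
  C: 10
  H: 21
  Br: 1
Molecular formula: C10H21Br.
  M = 10(12.011) + 21(1.008) + 79.904
    = 120.110 + 21.168 + 79.904 = 221.182

221.18 g/mol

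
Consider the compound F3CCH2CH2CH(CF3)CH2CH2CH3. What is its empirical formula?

Element totals:
  C: 8
  H: 12
  F: 6
Molecular formula: C8H12F6.
gcd of subscripts = 2; dividing each by 2:
  C: 8/2 = 4
  F: 6/2 = 3
  H: 12/2 = 6

C4H6F3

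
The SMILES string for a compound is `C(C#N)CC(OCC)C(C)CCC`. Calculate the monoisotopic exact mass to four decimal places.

183.1623

Atom tally by fragment:
  NCCH2 → C:2 H:2 N:1
  CH2 → C:1 H:2
  CH(OC2H5) → C:3 H:6 O:1
  CH(CH3) → C:2 H:4
  CH2 → C:1 H:2
  CH2 → C:1 H:2
  CH3 → C:1 H:3
Element totals:
  C: 11
  H: 21
  N: 1
  O: 1
Molecular formula: C11H21NO.
  M = 11(12.0) + 21(1.007825) + 14.003074 + 15.994915
    = 132.000000 + 21.164325 + 14.003074 + 15.994915 = 183.162314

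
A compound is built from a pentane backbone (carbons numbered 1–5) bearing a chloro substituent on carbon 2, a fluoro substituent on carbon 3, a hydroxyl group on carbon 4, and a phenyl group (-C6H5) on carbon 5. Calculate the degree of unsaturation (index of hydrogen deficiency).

Atom tally by fragment:
  CH3 → C:1 H:3
  CH(Cl) → C:1 H:1 Cl:1
  CH(F) → C:1 H:1 F:1
  CH(OH) → C:1 H:2 O:1
  CH2C6H5 → C:7 H:7
Element totals:
  C: 11
  H: 14
  Cl: 1
  F: 1
  O: 1
Molecular formula: C11H14ClFO.
DoU = (2C + 2 + N − H − X) / 2 = (2·11 + 2 + 0 − 14 − 2) / 2 = 4.

4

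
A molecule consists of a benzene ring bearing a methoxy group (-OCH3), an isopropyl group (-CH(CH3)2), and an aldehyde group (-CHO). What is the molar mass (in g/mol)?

178.23 g/mol

Atom tally by fragment:
  benzene ring core → C:6 H:6
  (− 3 ring H displaced by substituents)
  + OCH3 → C:1 H:3 O:1
  + CH(CH3)2 → C:3 H:7
  + CHO → C:1 H:1 O:1
Element totals:
  C: 11
  H: 14
  O: 2
Molecular formula: C11H14O2.
  M = 11(12.011) + 14(1.008) + 2(15.999)
    = 132.121 + 14.112 + 31.998 = 178.231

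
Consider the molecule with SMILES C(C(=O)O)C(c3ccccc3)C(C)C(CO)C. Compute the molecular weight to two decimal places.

Atom tally by fragment:
  HOOCCH2 → C:2 H:3 O:2
  CH(C6H5) → C:7 H:6
  CH(CH3) → C:2 H:4
  CH(CH2OH) → C:2 H:4 O:1
  CH3 → C:1 H:3
Element totals:
  C: 14
  H: 20
  O: 3
Molecular formula: C14H20O3.
  M = 14(12.011) + 20(1.008) + 3(15.999)
    = 168.154 + 20.160 + 47.997 = 236.311

236.31 g/mol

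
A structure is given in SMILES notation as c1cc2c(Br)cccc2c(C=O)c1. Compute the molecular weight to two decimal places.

Atom tally by fragment:
  naphthalene ring system core → C:10 H:8
  (− 2 ring H displaced by substituents)
  + Br → Br:1
  + CHO → C:1 H:1 O:1
Element totals:
  C: 11
  H: 7
  Br: 1
  O: 1
Molecular formula: C11H7BrO.
  M = 11(12.011) + 7(1.008) + 79.904 + 15.999
    = 132.121 + 7.056 + 79.904 + 15.999 = 235.080

235.08 g/mol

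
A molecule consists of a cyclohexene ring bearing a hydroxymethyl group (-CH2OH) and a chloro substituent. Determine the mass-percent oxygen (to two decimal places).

10.91%

Atom tally by fragment:
  cyclohexene ring core → C:6 H:10
  (− 2 ring H displaced by substituents)
  + CH2OH → C:1 H:3 O:1
  + Cl → Cl:1
Element totals:
  C: 7
  H: 11
  Cl: 1
  O: 1
Molecular formula: C7H11ClO.
Molar mass = 146.614 g/mol.
Mass from O: 1 × 15.999 = 15.999 g/mol.
%O = 15.999 / 146.614 × 100 = 10.91%.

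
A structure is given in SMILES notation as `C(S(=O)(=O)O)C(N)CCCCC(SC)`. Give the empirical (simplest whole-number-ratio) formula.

C8H19NO3S2

Atom tally by fragment:
  HO3SCH2 → C:1 H:3 S:1 O:3
  CH(NH2) → C:1 H:3 N:1
  CH2 → C:1 H:2
  CH2 → C:1 H:2
  CH2 → C:1 H:2
  CH2 → C:1 H:2
  CH2SCH3 → C:2 H:5 S:1
Element totals:
  C: 8
  H: 19
  N: 1
  O: 3
  S: 2
Molecular formula: C8H19NO3S2.
gcd of subscripts (8, 19, 1, 3, 2) = 1, so the empirical formula equals the molecular formula.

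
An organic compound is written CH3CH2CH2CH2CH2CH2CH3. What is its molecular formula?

C7H16

Element totals:
  C: 7
  H: 16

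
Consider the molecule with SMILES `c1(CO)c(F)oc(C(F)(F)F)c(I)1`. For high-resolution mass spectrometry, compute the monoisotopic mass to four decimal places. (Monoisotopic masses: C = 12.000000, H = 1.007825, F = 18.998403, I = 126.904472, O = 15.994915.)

309.9114

Atom tally by fragment:
  furan ring core → C:4 H:4 O:1
  (− 4 ring H displaced by substituents)
  + CH2OH → C:1 H:3 O:1
  + F → F:1
  + CF3 → C:1 F:3
  + I → I:1
Element totals:
  C: 6
  H: 3
  F: 4
  I: 1
  O: 2
Molecular formula: C6H3F4IO2.
  M = 6(12.0) + 3(1.007825) + 4(18.998403) + 126.904472 + 2(15.994915)
    = 72.000000 + 3.023475 + 75.993612 + 126.904472 + 31.989830 = 309.911389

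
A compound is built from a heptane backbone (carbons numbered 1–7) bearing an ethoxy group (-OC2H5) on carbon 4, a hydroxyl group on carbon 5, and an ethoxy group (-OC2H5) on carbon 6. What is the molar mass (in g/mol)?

Atom tally by fragment:
  CH3 → C:1 H:3
  CH2 → C:1 H:2
  CH2 → C:1 H:2
  CH(OC2H5) → C:3 H:6 O:1
  CH(OH) → C:1 H:2 O:1
  CH(OC2H5) → C:3 H:6 O:1
  CH3 → C:1 H:3
Element totals:
  C: 11
  H: 24
  O: 3
Molecular formula: C11H24O3.
  M = 11(12.011) + 24(1.008) + 3(15.999)
    = 132.121 + 24.192 + 47.997 = 204.310

204.31 g/mol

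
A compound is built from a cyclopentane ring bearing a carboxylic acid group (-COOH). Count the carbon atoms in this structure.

6

Atom tally by fragment:
  cyclopentane ring core → C:5 H:10
  (− 1 ring H displaced by substituents)
  + COOH → C:1 H:1 O:2
Element totals:
  C: 6
  H: 10
  O: 2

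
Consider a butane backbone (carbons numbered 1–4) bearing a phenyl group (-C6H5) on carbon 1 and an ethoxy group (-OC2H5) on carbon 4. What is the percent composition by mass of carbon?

80.85%

Atom tally by fragment:
  C6H5CH2 → C:7 H:7
  CH2 → C:1 H:2
  CH2 → C:1 H:2
  CH2OC2H5 → C:3 H:7 O:1
Element totals:
  C: 12
  H: 18
  O: 1
Molecular formula: C12H18O.
Molar mass = 178.275 g/mol.
Mass from C: 12 × 12.011 = 144.132 g/mol.
%C = 144.132 / 178.275 × 100 = 80.85%.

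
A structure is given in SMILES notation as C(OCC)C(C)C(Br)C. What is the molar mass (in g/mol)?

Atom tally by fragment:
  C2H5OCH2 → C:3 H:7 O:1
  CH(CH3) → C:2 H:4
  CH(Br) → C:1 H:1 Br:1
  CH3 → C:1 H:3
Element totals:
  C: 7
  H: 15
  Br: 1
  O: 1
Molecular formula: C7H15BrO.
  M = 7(12.011) + 15(1.008) + 79.904 + 15.999
    = 84.077 + 15.120 + 79.904 + 15.999 = 195.100

195.10 g/mol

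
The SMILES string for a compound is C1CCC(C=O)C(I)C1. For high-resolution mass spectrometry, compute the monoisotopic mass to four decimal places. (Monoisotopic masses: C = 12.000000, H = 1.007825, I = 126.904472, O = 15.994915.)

Atom tally by fragment:
  cyclohexane ring core → C:6 H:12
  (− 2 ring H displaced by substituents)
  + CHO → C:1 H:1 O:1
  + I → I:1
Element totals:
  C: 7
  H: 11
  I: 1
  O: 1
Molecular formula: C7H11IO.
  M = 7(12.0) + 11(1.007825) + 126.904472 + 15.994915
    = 84.000000 + 11.086075 + 126.904472 + 15.994915 = 237.985462

237.9855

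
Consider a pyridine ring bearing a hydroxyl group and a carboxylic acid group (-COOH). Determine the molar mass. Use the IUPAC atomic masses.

Atom tally by fragment:
  pyridine ring core → C:5 H:5 N:1
  (− 2 ring H displaced by substituents)
  + OH → O:1 H:1
  + COOH → C:1 H:1 O:2
Element totals:
  C: 6
  H: 5
  N: 1
  O: 3
Molecular formula: C6H5NO3.
  M = 6(12.011) + 5(1.008) + 14.007 + 3(15.999)
    = 72.066 + 5.040 + 14.007 + 47.997 = 139.110

139.11 g/mol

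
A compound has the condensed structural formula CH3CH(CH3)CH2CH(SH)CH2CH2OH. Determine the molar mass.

148.26 g/mol

Atom tally by fragment:
  CH3 → C:1 H:3
  CH(CH3) → C:2 H:4
  CH2 → C:1 H:2
  CH(SH) → C:1 H:2 S:1
  CH2CH2OH → C:2 H:5 O:1
Element totals:
  C: 7
  H: 16
  O: 1
  S: 1
Molecular formula: C7H16OS.
  M = 7(12.011) + 16(1.008) + 15.999 + 32.06
    = 84.077 + 16.128 + 15.999 + 32.060 = 148.264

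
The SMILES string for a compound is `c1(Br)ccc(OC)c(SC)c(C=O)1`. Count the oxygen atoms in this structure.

Atom tally by fragment:
  benzene ring core → C:6 H:6
  (− 4 ring H displaced by substituents)
  + Br → Br:1
  + OCH3 → C:1 H:3 O:1
  + SCH3 → C:1 H:3 S:1
  + CHO → C:1 H:1 O:1
Element totals:
  C: 9
  H: 9
  Br: 1
  O: 2
  S: 1

2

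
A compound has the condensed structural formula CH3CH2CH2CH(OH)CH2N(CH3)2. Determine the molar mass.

Element totals:
  C: 7
  H: 17
  N: 1
  O: 1
Molecular formula: C7H17NO.
  M = 7(12.011) + 17(1.008) + 14.007 + 15.999
    = 84.077 + 17.136 + 14.007 + 15.999 = 131.219

131.22 g/mol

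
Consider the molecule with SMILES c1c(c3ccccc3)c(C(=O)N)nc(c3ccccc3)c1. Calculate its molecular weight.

Atom tally by fragment:
  pyridine ring core → C:5 H:5 N:1
  (− 3 ring H displaced by substituents)
  + C6H5 → C:6 H:5
  + CONH2 → C:1 H:2 O:1 N:1
  + C6H5 → C:6 H:5
Element totals:
  C: 18
  H: 14
  N: 2
  O: 1
Molecular formula: C18H14N2O.
  M = 18(12.011) + 14(1.008) + 2(14.007) + 15.999
    = 216.198 + 14.112 + 28.014 + 15.999 = 274.323

274.32 g/mol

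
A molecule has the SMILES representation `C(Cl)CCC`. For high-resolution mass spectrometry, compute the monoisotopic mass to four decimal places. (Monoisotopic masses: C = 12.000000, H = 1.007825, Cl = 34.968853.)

92.0393

Atom tally by fragment:
  ClCH2 → C:1 H:2 Cl:1
  CH2 → C:1 H:2
  CH2 → C:1 H:2
  CH3 → C:1 H:3
Element totals:
  C: 4
  H: 9
  Cl: 1
Molecular formula: C4H9Cl.
  M = 4(12.0) + 9(1.007825) + 34.968853
    = 48.000000 + 9.070425 + 34.968853 = 92.039278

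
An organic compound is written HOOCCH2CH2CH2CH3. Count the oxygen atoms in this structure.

Element totals:
  C: 5
  H: 10
  O: 2

2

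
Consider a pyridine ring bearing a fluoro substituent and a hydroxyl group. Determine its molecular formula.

C5H4FNO

Atom tally by fragment:
  pyridine ring core → C:5 H:5 N:1
  (− 2 ring H displaced by substituents)
  + F → F:1
  + OH → O:1 H:1
Element totals:
  C: 5
  H: 4
  F: 1
  N: 1
  O: 1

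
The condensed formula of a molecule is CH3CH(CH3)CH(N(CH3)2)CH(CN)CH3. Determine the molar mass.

Atom tally by fragment:
  CH3 → C:1 H:3
  CH(CH3) → C:2 H:4
  CH(N(CH3)2) → C:3 H:7 N:1
  CH(CN) → C:2 H:1 N:1
  CH3 → C:1 H:3
Element totals:
  C: 9
  H: 18
  N: 2
Molecular formula: C9H18N2.
  M = 9(12.011) + 18(1.008) + 2(14.007)
    = 108.099 + 18.144 + 28.014 = 154.257

154.26 g/mol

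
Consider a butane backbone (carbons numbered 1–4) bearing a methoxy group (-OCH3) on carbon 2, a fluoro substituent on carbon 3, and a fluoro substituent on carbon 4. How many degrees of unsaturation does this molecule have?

Atom tally by fragment:
  CH3 → C:1 H:3
  CH(OCH3) → C:2 H:4 O:1
  CH(F) → C:1 H:1 F:1
  CH2F → C:1 H:2 F:1
Element totals:
  C: 5
  H: 10
  F: 2
  O: 1
Molecular formula: C5H10F2O.
DoU = (2C + 2 + N − H − X) / 2 = (2·5 + 2 + 0 − 10 − 2) / 2 = 0.

0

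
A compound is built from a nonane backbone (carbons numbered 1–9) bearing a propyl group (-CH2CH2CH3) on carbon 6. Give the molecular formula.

Atom tally by fragment:
  CH3 → C:1 H:3
  CH2 → C:1 H:2
  CH2 → C:1 H:2
  CH2 → C:1 H:2
  CH2 → C:1 H:2
  CH(CH2CH2CH3) → C:4 H:8
  CH2 → C:1 H:2
  CH2 → C:1 H:2
  CH3 → C:1 H:3
Element totals:
  C: 12
  H: 26

C12H26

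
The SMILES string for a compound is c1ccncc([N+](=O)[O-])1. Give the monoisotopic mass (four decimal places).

Atom tally by fragment:
  pyridine ring core → C:5 H:5 N:1
  (− 1 ring H displaced by substituents)
  + NO2 → N:1 O:2
Element totals:
  C: 5
  H: 4
  N: 2
  O: 2
Molecular formula: C5H4N2O2.
  M = 5(12.0) + 4(1.007825) + 2(14.003074) + 2(15.994915)
    = 60.000000 + 4.031300 + 28.006148 + 31.989830 = 124.027278

124.0273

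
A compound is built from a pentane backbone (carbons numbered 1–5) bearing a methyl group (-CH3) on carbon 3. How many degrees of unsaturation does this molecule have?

Atom tally by fragment:
  CH3 → C:1 H:3
  CH2 → C:1 H:2
  CH(CH3) → C:2 H:4
  CH2 → C:1 H:2
  CH3 → C:1 H:3
Element totals:
  C: 6
  H: 14
Molecular formula: C6H14.
DoU = (2C + 2 + N − H − X) / 2 = (2·6 + 2 + 0 − 14 − 0) / 2 = 0.

0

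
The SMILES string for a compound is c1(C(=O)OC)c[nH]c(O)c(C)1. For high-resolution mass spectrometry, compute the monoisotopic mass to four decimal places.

155.0582

Atom tally by fragment:
  pyrrole ring core → C:4 H:5 N:1
  (− 3 ring H displaced by substituents)
  + COOCH3 → C:2 H:3 O:2
  + OH → O:1 H:1
  + CH3 → C:1 H:3
Element totals:
  C: 7
  H: 9
  N: 1
  O: 3
Molecular formula: C7H9NO3.
  M = 7(12.0) + 9(1.007825) + 14.003074 + 3(15.994915)
    = 84.000000 + 9.070425 + 14.003074 + 47.984745 = 155.058244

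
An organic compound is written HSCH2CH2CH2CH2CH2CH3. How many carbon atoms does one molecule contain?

Atom tally by fragment:
  HSCH2 → C:1 H:3 S:1
  CH2 → C:1 H:2
  CH2 → C:1 H:2
  CH2 → C:1 H:2
  CH2 → C:1 H:2
  CH3 → C:1 H:3
Element totals:
  C: 6
  H: 14
  S: 1

6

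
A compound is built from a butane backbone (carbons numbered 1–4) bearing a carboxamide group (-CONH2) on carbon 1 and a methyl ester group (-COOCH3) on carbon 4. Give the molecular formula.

Atom tally by fragment:
  H2NOCCH2 → C:2 H:4 O:1 N:1
  CH2 → C:1 H:2
  CH2 → C:1 H:2
  CH2COOCH3 → C:3 H:5 O:2
Element totals:
  C: 7
  H: 13
  N: 1
  O: 3

C7H13NO3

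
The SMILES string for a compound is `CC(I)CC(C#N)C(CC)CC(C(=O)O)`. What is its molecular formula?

C11H18INO2

Atom tally by fragment:
  CH3 → C:1 H:3
  CH(I) → C:1 H:1 I:1
  CH2 → C:1 H:2
  CH(CN) → C:2 H:1 N:1
  CH(C2H5) → C:3 H:6
  CH2 → C:1 H:2
  CH2COOH → C:2 H:3 O:2
Element totals:
  C: 11
  H: 18
  I: 1
  N: 1
  O: 2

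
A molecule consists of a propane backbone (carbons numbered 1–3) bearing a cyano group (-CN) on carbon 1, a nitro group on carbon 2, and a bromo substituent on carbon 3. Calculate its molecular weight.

193.00 g/mol

Atom tally by fragment:
  NCCH2 → C:2 H:2 N:1
  CH(NO2) → C:1 H:1 N:1 O:2
  CH2Br → C:1 H:2 Br:1
Element totals:
  C: 4
  H: 5
  Br: 1
  N: 2
  O: 2
Molecular formula: C4H5BrN2O2.
  M = 4(12.011) + 5(1.008) + 79.904 + 2(14.007) + 2(15.999)
    = 48.044 + 5.040 + 79.904 + 28.014 + 31.998 = 193.000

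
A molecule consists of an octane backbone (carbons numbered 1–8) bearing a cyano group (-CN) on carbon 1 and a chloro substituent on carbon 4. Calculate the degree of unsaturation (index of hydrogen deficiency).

2

Atom tally by fragment:
  NCCH2 → C:2 H:2 N:1
  CH2 → C:1 H:2
  CH2 → C:1 H:2
  CH(Cl) → C:1 H:1 Cl:1
  CH2 → C:1 H:2
  CH2 → C:1 H:2
  CH2 → C:1 H:2
  CH3 → C:1 H:3
Element totals:
  C: 9
  H: 16
  Cl: 1
  N: 1
Molecular formula: C9H16ClN.
DoU = (2C + 2 + N − H − X) / 2 = (2·9 + 2 + 1 − 16 − 1) / 2 = 2.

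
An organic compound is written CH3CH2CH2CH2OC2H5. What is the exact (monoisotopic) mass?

Atom tally by fragment:
  CH3 → C:1 H:3
  CH2 → C:1 H:2
  CH2 → C:1 H:2
  CH2OC2H5 → C:3 H:7 O:1
Element totals:
  C: 6
  H: 14
  O: 1
Molecular formula: C6H14O.
  M = 6(12.0) + 14(1.007825) + 15.994915
    = 72.000000 + 14.109550 + 15.994915 = 102.104465

102.1045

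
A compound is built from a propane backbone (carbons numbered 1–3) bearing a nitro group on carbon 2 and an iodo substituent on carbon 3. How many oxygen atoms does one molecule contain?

Atom tally by fragment:
  CH3 → C:1 H:3
  CH(NO2) → C:1 H:1 N:1 O:2
  CH2I → C:1 H:2 I:1
Element totals:
  C: 3
  H: 6
  I: 1
  N: 1
  O: 2

2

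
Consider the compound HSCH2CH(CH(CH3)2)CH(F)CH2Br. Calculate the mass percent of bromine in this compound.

Element totals:
  C: 7
  H: 14
  Br: 1
  F: 1
  S: 1
Molecular formula: C7H14BrFS.
Molar mass = 229.151 g/mol.
Mass from Br: 1 × 79.904 = 79.904 g/mol.
%Br = 79.904 / 229.151 × 100 = 34.87%.

34.87%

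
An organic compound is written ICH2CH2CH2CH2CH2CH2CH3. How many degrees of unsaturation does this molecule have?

Element totals:
  C: 7
  H: 15
  I: 1
Molecular formula: C7H15I.
DoU = (2C + 2 + N − H − X) / 2 = (2·7 + 2 + 0 − 15 − 1) / 2 = 0.

0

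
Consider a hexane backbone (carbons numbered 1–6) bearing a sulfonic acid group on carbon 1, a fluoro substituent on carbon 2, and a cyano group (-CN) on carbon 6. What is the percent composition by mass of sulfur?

15.32%

Atom tally by fragment:
  HO3SCH2 → C:1 H:3 S:1 O:3
  CH(F) → C:1 H:1 F:1
  CH2 → C:1 H:2
  CH2 → C:1 H:2
  CH2 → C:1 H:2
  CH2CN → C:2 H:2 N:1
Element totals:
  C: 7
  H: 12
  F: 1
  N: 1
  O: 3
  S: 1
Molecular formula: C7H12FNO3S.
Molar mass = 209.235 g/mol.
Mass from S: 1 × 32.06 = 32.060 g/mol.
%S = 32.060 / 209.235 × 100 = 15.32%.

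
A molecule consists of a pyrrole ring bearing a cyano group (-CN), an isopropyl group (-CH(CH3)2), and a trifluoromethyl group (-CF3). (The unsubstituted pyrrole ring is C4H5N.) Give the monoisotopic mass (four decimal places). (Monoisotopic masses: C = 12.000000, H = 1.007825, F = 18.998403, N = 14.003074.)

202.0718

Atom tally by fragment:
  pyrrole ring core → C:4 H:5 N:1
  (− 3 ring H displaced by substituents)
  + CN → C:1 N:1
  + CH(CH3)2 → C:3 H:7
  + CF3 → C:1 F:3
Element totals:
  C: 9
  H: 9
  F: 3
  N: 2
Molecular formula: C9H9F3N2.
  M = 9(12.0) + 9(1.007825) + 3(18.998403) + 2(14.003074)
    = 108.000000 + 9.070425 + 56.995209 + 28.006148 = 202.071782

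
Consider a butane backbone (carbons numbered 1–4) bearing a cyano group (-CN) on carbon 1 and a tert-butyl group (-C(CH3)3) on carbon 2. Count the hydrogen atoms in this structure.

Atom tally by fragment:
  NCCH2 → C:2 H:2 N:1
  CH(C(CH3)3) → C:5 H:10
  CH2 → C:1 H:2
  CH3 → C:1 H:3
Element totals:
  C: 9
  H: 17
  N: 1

17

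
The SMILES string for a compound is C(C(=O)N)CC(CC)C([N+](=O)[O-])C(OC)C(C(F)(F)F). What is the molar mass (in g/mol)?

300.28 g/mol

Atom tally by fragment:
  H2NOCCH2 → C:2 H:4 O:1 N:1
  CH2 → C:1 H:2
  CH(C2H5) → C:3 H:6
  CH(NO2) → C:1 H:1 N:1 O:2
  CH(OCH3) → C:2 H:4 O:1
  CH2CF3 → C:2 H:2 F:3
Element totals:
  C: 11
  H: 19
  F: 3
  N: 2
  O: 4
Molecular formula: C11H19F3N2O4.
  M = 11(12.011) + 19(1.008) + 3(18.998) + 2(14.007) + 4(15.999)
    = 132.121 + 19.152 + 56.994 + 28.014 + 63.996 = 300.277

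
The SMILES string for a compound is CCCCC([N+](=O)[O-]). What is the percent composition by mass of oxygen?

Atom tally by fragment:
  CH3 → C:1 H:3
  CH2 → C:1 H:2
  CH2 → C:1 H:2
  CH2 → C:1 H:2
  CH2NO2 → C:1 H:2 N:1 O:2
Element totals:
  C: 5
  H: 11
  N: 1
  O: 2
Molecular formula: C5H11NO2.
Molar mass = 117.148 g/mol.
Mass from O: 2 × 15.999 = 31.998 g/mol.
%O = 31.998 / 117.148 × 100 = 27.31%.

27.31%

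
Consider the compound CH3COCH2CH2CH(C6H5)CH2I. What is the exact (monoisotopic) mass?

302.0168

Element totals:
  C: 12
  H: 15
  I: 1
  O: 1
Molecular formula: C12H15IO.
  M = 12(12.0) + 15(1.007825) + 126.904472 + 15.994915
    = 144.000000 + 15.117375 + 126.904472 + 15.994915 = 302.016762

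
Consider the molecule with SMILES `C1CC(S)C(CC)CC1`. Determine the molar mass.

Atom tally by fragment:
  cyclohexane ring core → C:6 H:12
  (− 2 ring H displaced by substituents)
  + SH → S:1 H:1
  + C2H5 → C:2 H:5
Element totals:
  C: 8
  H: 16
  S: 1
Molecular formula: C8H16S.
  M = 8(12.011) + 16(1.008) + 32.06
    = 96.088 + 16.128 + 32.060 = 144.276

144.28 g/mol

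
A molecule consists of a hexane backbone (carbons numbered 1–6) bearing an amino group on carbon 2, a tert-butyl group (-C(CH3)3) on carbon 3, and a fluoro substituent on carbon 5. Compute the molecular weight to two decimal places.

175.29 g/mol

Atom tally by fragment:
  CH3 → C:1 H:3
  CH(NH2) → C:1 H:3 N:1
  CH(C(CH3)3) → C:5 H:10
  CH2 → C:1 H:2
  CH(F) → C:1 H:1 F:1
  CH3 → C:1 H:3
Element totals:
  C: 10
  H: 22
  F: 1
  N: 1
Molecular formula: C10H22FN.
  M = 10(12.011) + 22(1.008) + 18.998 + 14.007
    = 120.110 + 22.176 + 18.998 + 14.007 = 175.291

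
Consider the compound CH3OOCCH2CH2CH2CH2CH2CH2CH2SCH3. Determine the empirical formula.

C10H20O2S

Element totals:
  C: 10
  H: 20
  O: 2
  S: 1
Molecular formula: C10H20O2S.
gcd of subscripts (10, 20, 2, 1) = 1, so the empirical formula equals the molecular formula.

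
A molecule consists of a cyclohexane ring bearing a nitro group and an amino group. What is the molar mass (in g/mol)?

Atom tally by fragment:
  cyclohexane ring core → C:6 H:12
  (− 2 ring H displaced by substituents)
  + NO2 → N:1 O:2
  + NH2 → N:1 H:2
Element totals:
  C: 6
  H: 12
  N: 2
  O: 2
Molecular formula: C6H12N2O2.
  M = 6(12.011) + 12(1.008) + 2(14.007) + 2(15.999)
    = 72.066 + 12.096 + 28.014 + 31.998 = 144.174

144.17 g/mol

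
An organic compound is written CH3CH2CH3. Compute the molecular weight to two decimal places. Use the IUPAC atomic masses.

44.10 g/mol

Atom tally by fragment:
  CH3 → C:1 H:3
  CH2 → C:1 H:2
  CH3 → C:1 H:3
Element totals:
  C: 3
  H: 8
Molecular formula: C3H8.
  M = 3(12.011) + 8(1.008)
    = 36.033 + 8.064 = 44.097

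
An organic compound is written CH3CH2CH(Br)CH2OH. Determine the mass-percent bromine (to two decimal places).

Atom tally by fragment:
  CH3 → C:1 H:3
  CH2 → C:1 H:2
  CH(Br) → C:1 H:1 Br:1
  CH2OH → C:1 H:3 O:1
Element totals:
  C: 4
  H: 9
  Br: 1
  O: 1
Molecular formula: C4H9BrO.
Molar mass = 153.019 g/mol.
Mass from Br: 1 × 79.904 = 79.904 g/mol.
%Br = 79.904 / 153.019 × 100 = 52.22%.

52.22%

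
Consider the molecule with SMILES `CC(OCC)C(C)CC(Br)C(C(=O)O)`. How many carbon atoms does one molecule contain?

Atom tally by fragment:
  CH3 → C:1 H:3
  CH(OC2H5) → C:3 H:6 O:1
  CH(CH3) → C:2 H:4
  CH2 → C:1 H:2
  CH(Br) → C:1 H:1 Br:1
  CH2COOH → C:2 H:3 O:2
Element totals:
  C: 10
  H: 19
  Br: 1
  O: 3

10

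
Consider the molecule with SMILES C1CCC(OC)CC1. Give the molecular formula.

C7H14O

Atom tally by fragment:
  cyclohexane ring core → C:6 H:12
  (− 1 ring H displaced by substituents)
  + OCH3 → C:1 H:3 O:1
Element totals:
  C: 7
  H: 14
  O: 1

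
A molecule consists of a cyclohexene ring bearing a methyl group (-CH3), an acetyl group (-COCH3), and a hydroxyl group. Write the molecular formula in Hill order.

C9H14O2

Atom tally by fragment:
  cyclohexene ring core → C:6 H:10
  (− 3 ring H displaced by substituents)
  + CH3 → C:1 H:3
  + COCH3 → C:2 H:3 O:1
  + OH → O:1 H:1
Element totals:
  C: 9
  H: 14
  O: 2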